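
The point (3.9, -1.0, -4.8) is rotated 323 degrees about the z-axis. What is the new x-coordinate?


Rotation about z-axis: x' = x*cos(theta) - y*sin(theta)
= 3.9 * 0.7986 - -1.0 * -0.6018
= 2.5129


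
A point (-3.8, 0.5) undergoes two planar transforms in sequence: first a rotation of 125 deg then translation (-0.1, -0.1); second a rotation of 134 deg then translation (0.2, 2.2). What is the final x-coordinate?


After transform 1:
x1 = cos(125)*-3.8 - sin(125)*0.5 + -0.1 = 1.67
y1 = sin(125)*-3.8 + cos(125)*0.5 + -0.1 = -3.4996
After transform 2:
x2 = cos(134)*1.67 - sin(134)*-3.4996 + 0.2
= 1.5573


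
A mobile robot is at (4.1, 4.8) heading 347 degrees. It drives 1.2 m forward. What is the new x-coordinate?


x_new = x0 + d*cos(theta)
= 4.1 + 1.2*cos(347)
= 4.1 + 1.1692
= 5.2692


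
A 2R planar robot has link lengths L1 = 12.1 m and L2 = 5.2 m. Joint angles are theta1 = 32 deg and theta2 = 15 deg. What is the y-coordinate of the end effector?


Convert angles to radians: theta1 = 0.5585, theta2 = 0.2618
y = L1*sin(theta1) + L2*sin(theta1+theta2)
y = 6.412 + 3.803
y = 10.2151


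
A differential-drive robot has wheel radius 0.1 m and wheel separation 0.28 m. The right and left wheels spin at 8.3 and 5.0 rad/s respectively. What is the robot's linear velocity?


vR = r*wR = 0.1*8.3 = 0.83 m/s
vL = r*wL = 0.1*5.0 = 0.5 m/s
v = (vR+vL)/2 = 0.665 m/s
omega = (vR-vL)/L = 1.1786 rad/s
linear velocity = 0.665 m/s


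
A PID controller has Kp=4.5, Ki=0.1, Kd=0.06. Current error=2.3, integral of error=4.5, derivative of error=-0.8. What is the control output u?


u = Kp*e + Ki*int(e) + Kd*de/dt
= 4.5*2.3 + 0.1*4.5 + 0.06*(-0.8)
= 10.35 + 0.45 + -0.048
= 10.752


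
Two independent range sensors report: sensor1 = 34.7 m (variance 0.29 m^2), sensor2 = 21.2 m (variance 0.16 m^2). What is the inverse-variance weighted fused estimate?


w1 = (1/var1) / (1/var1 + 1/var2)
   = 3.4483 / (3.4483 + 6.25) = 0.3556
w2 = 1 - w1 = 0.6444
fused = w1*s1 + w2*s2 = 12.3378 + 13.6622
= 26.0 m


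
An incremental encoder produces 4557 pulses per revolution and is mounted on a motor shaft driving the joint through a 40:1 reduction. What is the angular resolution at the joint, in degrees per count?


counts per rev = 4557
effective counts at joint = 4557 * 40 = 182280
resolution = 360 / 182280
= 0.002 deg/count


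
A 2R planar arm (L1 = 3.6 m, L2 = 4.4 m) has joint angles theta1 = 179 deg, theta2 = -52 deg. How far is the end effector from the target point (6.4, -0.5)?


End effector via forward kinematics:
x = L1*cos(t1) + L2*cos(t1+t2) = -6.2474
y = L1*sin(t1) + L2*sin(t1+t2) = 3.5768
Distance to target:
d = sqrt((6.4 - -6.2474)^2 + (-0.5 - 3.5768)^2)
= sqrt(159.9577 + 16.6205)
= 13.2883 m


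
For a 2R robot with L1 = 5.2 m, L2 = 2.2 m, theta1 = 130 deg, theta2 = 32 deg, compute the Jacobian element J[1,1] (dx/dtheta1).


J[1,1] = -L1*sin(t1) - L2*sin(t1+t2)
= -5.2*sin(130) - 2.2*sin(162)
= -4.6633


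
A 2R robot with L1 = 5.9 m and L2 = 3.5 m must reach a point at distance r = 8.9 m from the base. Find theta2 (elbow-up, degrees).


cos(theta2) = (r^2 - L1^2 - L2^2) / (2*L1*L2)
cos(theta2) = (79.21 - 34.81 - 12.25) / 41.3
cos(theta2) = 0.77845
theta2 = 38.8811 degrees


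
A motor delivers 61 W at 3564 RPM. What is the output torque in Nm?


omega = 3564 * 2*pi/60 = 373.2212 rad/s
tau = P / omega = 61 / 373.2212
= 0.1634 Nm


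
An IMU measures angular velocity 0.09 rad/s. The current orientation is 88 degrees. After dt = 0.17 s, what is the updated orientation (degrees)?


delta_theta = w * dt = 0.09 * 0.17 = 0.0153 rad
= 0.8766 deg
theta_new = 88 + 0.8766 = 88.8766 deg


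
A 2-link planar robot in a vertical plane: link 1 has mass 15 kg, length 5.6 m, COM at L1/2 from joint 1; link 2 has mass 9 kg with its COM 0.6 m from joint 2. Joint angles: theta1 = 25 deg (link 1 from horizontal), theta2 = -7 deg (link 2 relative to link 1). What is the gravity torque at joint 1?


Horizontal distance from joint 1 to link-1 COM:
  x_c1 = (L1/2)*cos(t1) = 2.8 * 0.9063 = 2.5377 m
Horizontal distance from joint 1 to link-2 COM:
  x_c2 = L1*cos(t1) + Lc2*cos(t1+t2)
       = 5.6*0.9063 + 0.6*0.9511 = 5.646 m
tau1 = m1*g*x_c1 + m2*g*x_c2
     = 15*9.81*2.5377 + 9*9.81*5.646
     = 373.4169 + 498.4816
     = 871.8985 Nm


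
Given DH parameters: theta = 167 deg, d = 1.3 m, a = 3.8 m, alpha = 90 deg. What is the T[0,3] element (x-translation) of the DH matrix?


T[0,3] = a * cos(theta)
= 3.8 * cos(167 deg)
= 3.8 * -0.9744
= -3.7026


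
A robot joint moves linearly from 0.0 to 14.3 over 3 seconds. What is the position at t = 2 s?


s = t/T = 2/3 = 0.6667
p(t) = p0 + (pf-p0)*s
= 0.0 + (14.3 - 0.0) * 0.6667
= 9.5333


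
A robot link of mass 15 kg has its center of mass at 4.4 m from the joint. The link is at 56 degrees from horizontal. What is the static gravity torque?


tau = m*g*L*cos(angle)
= 15 * 9.81 * 4.4 * cos(56 deg)
= 15 * 9.81 * 4.4 * 0.5592
= 362.055 Nm


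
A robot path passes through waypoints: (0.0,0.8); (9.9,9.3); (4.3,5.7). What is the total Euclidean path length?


Segment lengths:
  seg1 = sqrt((9.9)^2 + (8.5)^2) = 13.0484
  seg2 = sqrt((-5.6)^2 + (-3.6)^2) = 6.6573
Total = 19.7057


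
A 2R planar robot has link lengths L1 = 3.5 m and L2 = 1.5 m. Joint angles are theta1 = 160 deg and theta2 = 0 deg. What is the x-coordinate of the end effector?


Convert angles to radians: theta1 = 2.7925, theta2 = 0.0
x = L1*cos(theta1) + L2*cos(theta1+theta2)
x = -3.2889 + -1.4095
x = -4.6985


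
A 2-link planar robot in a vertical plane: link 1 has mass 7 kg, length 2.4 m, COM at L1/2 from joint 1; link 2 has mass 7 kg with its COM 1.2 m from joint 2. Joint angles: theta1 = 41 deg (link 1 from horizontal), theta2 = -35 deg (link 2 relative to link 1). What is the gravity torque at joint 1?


Horizontal distance from joint 1 to link-1 COM:
  x_c1 = (L1/2)*cos(t1) = 1.2 * 0.7547 = 0.9057 m
Horizontal distance from joint 1 to link-2 COM:
  x_c2 = L1*cos(t1) + Lc2*cos(t1+t2)
       = 2.4*0.7547 + 1.2*0.9945 = 3.0047 m
tau1 = m1*g*x_c1 + m2*g*x_c2
     = 7*9.81*0.9057 + 7*9.81*3.0047
     = 62.1911 + 206.3348
     = 268.5258 Nm


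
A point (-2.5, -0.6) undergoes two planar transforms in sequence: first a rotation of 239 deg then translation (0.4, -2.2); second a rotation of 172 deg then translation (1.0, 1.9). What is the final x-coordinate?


After transform 1:
x1 = cos(239)*-2.5 - sin(239)*-0.6 + 0.4 = 1.1733
y1 = sin(239)*-2.5 + cos(239)*-0.6 + -2.2 = 0.2519
After transform 2:
x2 = cos(172)*1.1733 - sin(172)*0.2519 + 1.0
= -0.1969


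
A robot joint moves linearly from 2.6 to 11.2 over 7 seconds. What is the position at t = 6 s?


s = t/T = 6/7 = 0.8571
p(t) = p0 + (pf-p0)*s
= 2.6 + (11.2 - 2.6) * 0.8571
= 9.9714


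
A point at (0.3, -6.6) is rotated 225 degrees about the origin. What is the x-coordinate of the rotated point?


x' = x*cos(theta) - y*sin(theta)
cos(225 deg) = -0.7071, sin(225 deg) = -0.7071
x' = 0.3 * -0.7071 - -6.6 * -0.7071
= -0.2121 - 4.6669
= -4.879


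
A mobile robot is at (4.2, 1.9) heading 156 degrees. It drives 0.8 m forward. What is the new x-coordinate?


x_new = x0 + d*cos(theta)
= 4.2 + 0.8*cos(156)
= 4.2 + -0.7308
= 3.4692


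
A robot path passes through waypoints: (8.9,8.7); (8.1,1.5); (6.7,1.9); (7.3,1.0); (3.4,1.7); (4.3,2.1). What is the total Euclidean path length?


Segment lengths:
  seg1 = sqrt((-0.8)^2 + (-7.2)^2) = 7.2443
  seg2 = sqrt((-1.4)^2 + (0.4)^2) = 1.456
  seg3 = sqrt((0.6)^2 + (-0.9)^2) = 1.0817
  seg4 = sqrt((-3.9)^2 + (0.7)^2) = 3.9623
  seg5 = sqrt((0.9)^2 + (0.4)^2) = 0.9849
Total = 14.7292


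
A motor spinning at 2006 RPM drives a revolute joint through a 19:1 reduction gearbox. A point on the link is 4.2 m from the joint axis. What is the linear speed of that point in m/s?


omega_motor = 2006 * 2*pi/60 = 210.0678 rad/s
omega_joint = omega_motor / 19 = 11.0562 rad/s
v = omega_joint * r = 11.0562 * 4.2
= 46.436 m/s


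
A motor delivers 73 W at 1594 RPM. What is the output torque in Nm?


omega = 1594 * 2*pi/60 = 166.9233 rad/s
tau = P / omega = 73 / 166.9233
= 0.4373 Nm


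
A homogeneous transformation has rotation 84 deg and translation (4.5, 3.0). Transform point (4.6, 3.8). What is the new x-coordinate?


x' = cos(theta)*px - sin(theta)*py + tx
= 0.1045*4.6 - 0.9945*3.8 + 4.5
= 1.2016


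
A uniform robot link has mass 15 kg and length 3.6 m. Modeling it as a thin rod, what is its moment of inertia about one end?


I = (1/3) * m * L^2
= (1/3) * 15 * 3.6^2
= 0.333333 * 15 * 12.96
= 64.8 kg*m^2


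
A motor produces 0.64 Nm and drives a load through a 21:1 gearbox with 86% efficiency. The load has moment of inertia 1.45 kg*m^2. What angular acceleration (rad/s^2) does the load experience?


tau_out = tau_motor * N * eta
= 0.64 * 21 * 0.86 = 11.5584 Nm
alpha = tau_out / I = 11.5584 / 1.45
= 7.9713 rad/s^2


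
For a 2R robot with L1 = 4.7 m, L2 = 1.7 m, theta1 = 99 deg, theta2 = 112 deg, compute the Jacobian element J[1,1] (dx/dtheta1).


J[1,1] = -L1*sin(t1) - L2*sin(t1+t2)
= -4.7*sin(99) - 1.7*sin(211)
= -3.7666


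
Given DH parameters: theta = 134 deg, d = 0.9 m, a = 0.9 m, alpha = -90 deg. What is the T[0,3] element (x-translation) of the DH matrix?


T[0,3] = a * cos(theta)
= 0.9 * cos(134 deg)
= 0.9 * -0.6947
= -0.6252


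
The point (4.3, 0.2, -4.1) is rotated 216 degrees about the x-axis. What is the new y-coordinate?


Rotation about x-axis: y' = y*cos(theta) - z*sin(theta)
= 0.2 * -0.809 - -4.1 * -0.5878
= -2.5717


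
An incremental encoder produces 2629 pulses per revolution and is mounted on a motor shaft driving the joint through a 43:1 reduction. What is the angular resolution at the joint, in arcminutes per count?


counts per rev = 2629
effective counts at joint = 2629 * 43 = 113047
resolution = 360*60 / 113047
= 0.1911 arcmin/count


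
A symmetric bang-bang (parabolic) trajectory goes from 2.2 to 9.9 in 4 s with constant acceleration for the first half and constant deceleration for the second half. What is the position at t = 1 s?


Symmetric rest-to-rest: each phase covers (pf-p0)/2 in time T/2. 0.5*a*(T/2)^2 = (pf-p0)/2 => a = 4*(pf-p0)/T^2
a = 4*(9.9-2.2)/4^2 = 1.925
t = 1 is in the acceleration phase (t <= T/2).
p = p0 + 0.5*a*t^2 = 2.2 + 0.5*1.925*1^2
= 3.1625


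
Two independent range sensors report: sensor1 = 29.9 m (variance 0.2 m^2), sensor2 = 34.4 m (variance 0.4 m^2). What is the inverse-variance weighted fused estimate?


w1 = (1/var1) / (1/var1 + 1/var2)
   = 5.0 / (5.0 + 2.5) = 0.6667
w2 = 1 - w1 = 0.3333
fused = w1*s1 + w2*s2 = 19.9333 + 11.4667
= 31.4 m


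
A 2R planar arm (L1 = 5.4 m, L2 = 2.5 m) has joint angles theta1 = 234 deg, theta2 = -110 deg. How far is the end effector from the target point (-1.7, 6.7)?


End effector via forward kinematics:
x = L1*cos(t1) + L2*cos(t1+t2) = -4.572
y = L1*sin(t1) + L2*sin(t1+t2) = -2.2961
Distance to target:
d = sqrt((-1.7 - -4.572)^2 + (6.7 - -2.2961)^2)
= sqrt(8.2485 + 80.9298)
= 9.4434 m


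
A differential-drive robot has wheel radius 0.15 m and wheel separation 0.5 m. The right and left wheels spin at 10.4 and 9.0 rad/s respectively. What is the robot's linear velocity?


vR = r*wR = 0.15*10.4 = 1.56 m/s
vL = r*wL = 0.15*9.0 = 1.35 m/s
v = (vR+vL)/2 = 1.455 m/s
omega = (vR-vL)/L = 0.42 rad/s
linear velocity = 1.455 m/s


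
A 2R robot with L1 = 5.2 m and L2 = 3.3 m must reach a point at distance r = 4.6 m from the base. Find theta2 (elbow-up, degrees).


cos(theta2) = (r^2 - L1^2 - L2^2) / (2*L1*L2)
cos(theta2) = (21.16 - 27.04 - 10.89) / 34.32
cos(theta2) = -0.488636
theta2 = 119.251 degrees


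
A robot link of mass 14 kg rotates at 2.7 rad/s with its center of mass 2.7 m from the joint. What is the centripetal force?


F = m * omega^2 * r
= 14 * 2.7^2 * 2.7
= 14 * 7.29 * 2.7
= 275.562 N


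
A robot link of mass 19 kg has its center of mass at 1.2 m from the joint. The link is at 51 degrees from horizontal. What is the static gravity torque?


tau = m*g*L*cos(angle)
= 19 * 9.81 * 1.2 * cos(51 deg)
= 19 * 9.81 * 1.2 * 0.6293
= 140.7588 Nm


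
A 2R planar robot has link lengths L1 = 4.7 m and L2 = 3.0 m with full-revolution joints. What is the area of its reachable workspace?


r_max = L1 + L2 = 7.7 m
r_min = |L1 - L2| = 1.7 m
Area = pi*(r_max^2 - r_min^2)
= pi*(59.29 - 2.89)
= pi * 56.4
= 177.1858 m^2


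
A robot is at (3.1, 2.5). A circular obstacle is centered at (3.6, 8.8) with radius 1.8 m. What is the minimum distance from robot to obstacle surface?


center_dist = sqrt((3.1-3.6)^2 + (2.5-8.8)^2)
= sqrt(0.25 + 39.69)
= 6.3198
min_dist = center_dist - radius = 6.3198 - 1.8 = 4.5198 m


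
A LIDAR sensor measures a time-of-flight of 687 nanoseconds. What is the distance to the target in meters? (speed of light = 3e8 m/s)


tof = 687 ns = 6.87e-07 s
dist = c * tof / 2
= 3e8 * 6.87e-07 / 2
= 103.05 m


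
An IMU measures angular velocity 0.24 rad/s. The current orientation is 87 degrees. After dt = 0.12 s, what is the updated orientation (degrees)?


delta_theta = w * dt = 0.24 * 0.12 = 0.0288 rad
= 1.6501 deg
theta_new = 87 + 1.6501 = 88.6501 deg


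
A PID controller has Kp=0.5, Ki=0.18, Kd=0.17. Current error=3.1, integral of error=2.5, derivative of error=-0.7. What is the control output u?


u = Kp*e + Ki*int(e) + Kd*de/dt
= 0.5*3.1 + 0.18*2.5 + 0.17*(-0.7)
= 1.55 + 0.45 + -0.119
= 1.881


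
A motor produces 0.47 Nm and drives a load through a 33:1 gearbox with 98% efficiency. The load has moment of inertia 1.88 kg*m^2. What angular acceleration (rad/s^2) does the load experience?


tau_out = tau_motor * N * eta
= 0.47 * 33 * 0.98 = 15.1998 Nm
alpha = tau_out / I = 15.1998 / 1.88
= 8.085 rad/s^2


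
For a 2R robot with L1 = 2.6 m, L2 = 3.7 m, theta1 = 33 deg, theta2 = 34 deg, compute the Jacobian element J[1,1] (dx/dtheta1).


J[1,1] = -L1*sin(t1) - L2*sin(t1+t2)
= -2.6*sin(33) - 3.7*sin(67)
= -4.8219


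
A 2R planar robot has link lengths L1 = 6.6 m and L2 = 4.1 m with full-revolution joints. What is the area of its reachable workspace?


r_max = L1 + L2 = 10.7 m
r_min = |L1 - L2| = 2.5 m
Area = pi*(r_max^2 - r_min^2)
= pi*(114.49 - 6.25)
= pi * 108.24
= 340.046 m^2


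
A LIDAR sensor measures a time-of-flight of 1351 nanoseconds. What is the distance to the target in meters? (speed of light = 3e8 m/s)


tof = 1351 ns = 1.351e-06 s
dist = c * tof / 2
= 3e8 * 1.351e-06 / 2
= 202.65 m


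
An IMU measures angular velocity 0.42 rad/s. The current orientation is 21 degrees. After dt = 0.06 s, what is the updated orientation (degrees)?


delta_theta = w * dt = 0.42 * 0.06 = 0.0252 rad
= 1.4439 deg
theta_new = 21 + 1.4439 = 22.4439 deg


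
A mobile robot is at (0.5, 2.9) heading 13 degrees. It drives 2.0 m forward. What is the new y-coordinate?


y_new = y0 + d*sin(theta)
= 2.9 + 2.0*sin(13)
= 2.9 + 0.4499
= 3.3499


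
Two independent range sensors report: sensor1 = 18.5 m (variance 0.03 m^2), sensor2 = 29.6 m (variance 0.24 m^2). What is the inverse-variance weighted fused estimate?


w1 = (1/var1) / (1/var1 + 1/var2)
   = 33.3333 / (33.3333 + 4.1667) = 0.8889
w2 = 1 - w1 = 0.1111
fused = w1*s1 + w2*s2 = 16.4444 + 3.2889
= 19.7333 m


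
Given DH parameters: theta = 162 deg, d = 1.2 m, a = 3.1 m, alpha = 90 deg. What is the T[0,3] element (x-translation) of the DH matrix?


T[0,3] = a * cos(theta)
= 3.1 * cos(162 deg)
= 3.1 * -0.9511
= -2.9483


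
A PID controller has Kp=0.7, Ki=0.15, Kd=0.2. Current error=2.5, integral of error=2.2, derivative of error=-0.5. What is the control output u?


u = Kp*e + Ki*int(e) + Kd*de/dt
= 0.7*2.5 + 0.15*2.2 + 0.2*(-0.5)
= 1.75 + 0.33 + -0.1
= 1.98


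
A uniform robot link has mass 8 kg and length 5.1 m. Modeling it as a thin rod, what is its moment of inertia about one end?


I = (1/3) * m * L^2
= (1/3) * 8 * 5.1^2
= 0.333333 * 8 * 26.01
= 69.36 kg*m^2


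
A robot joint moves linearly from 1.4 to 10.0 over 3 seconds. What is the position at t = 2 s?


s = t/T = 2/3 = 0.6667
p(t) = p0 + (pf-p0)*s
= 1.4 + (10.0 - 1.4) * 0.6667
= 7.1333


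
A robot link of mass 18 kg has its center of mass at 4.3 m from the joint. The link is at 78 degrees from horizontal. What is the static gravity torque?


tau = m*g*L*cos(angle)
= 18 * 9.81 * 4.3 * cos(78 deg)
= 18 * 9.81 * 4.3 * 0.2079
= 157.8661 Nm


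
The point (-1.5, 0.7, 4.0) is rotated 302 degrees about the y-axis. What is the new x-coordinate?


Rotation about y-axis: x' = x*cos(theta) + z*sin(theta)
= -1.5 * 0.5299 + 4.0 * -0.848
= -4.1871


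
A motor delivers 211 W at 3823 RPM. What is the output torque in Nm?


omega = 3823 * 2*pi/60 = 400.3436 rad/s
tau = P / omega = 211 / 400.3436
= 0.527 Nm


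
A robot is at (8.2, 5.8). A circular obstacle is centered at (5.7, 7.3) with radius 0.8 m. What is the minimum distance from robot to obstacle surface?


center_dist = sqrt((8.2-5.7)^2 + (5.8-7.3)^2)
= sqrt(6.25 + 2.25)
= 2.9155
min_dist = center_dist - radius = 2.9155 - 0.8 = 2.1155 m


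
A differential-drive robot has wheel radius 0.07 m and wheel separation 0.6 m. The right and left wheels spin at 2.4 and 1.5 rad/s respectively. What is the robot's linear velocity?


vR = r*wR = 0.07*2.4 = 0.168 m/s
vL = r*wL = 0.07*1.5 = 0.105 m/s
v = (vR+vL)/2 = 0.1365 m/s
omega = (vR-vL)/L = 0.105 rad/s
linear velocity = 0.1365 m/s


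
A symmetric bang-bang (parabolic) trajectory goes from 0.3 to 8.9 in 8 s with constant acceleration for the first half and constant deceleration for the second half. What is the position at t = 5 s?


Symmetric rest-to-rest: each phase covers (pf-p0)/2 in time T/2. 0.5*a*(T/2)^2 = (pf-p0)/2 => a = 4*(pf-p0)/T^2
a = 4*(8.9-0.3)/8^2 = 0.5375
t = 5 is in the deceleration phase (t > T/2).
p = pf - 0.5*a*(T-t)^2 = 8.9 - 0.5*0.5375*3^2
= 6.4813


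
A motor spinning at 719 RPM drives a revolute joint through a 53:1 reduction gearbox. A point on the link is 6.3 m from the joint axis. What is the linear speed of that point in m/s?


omega_motor = 719 * 2*pi/60 = 75.2935 rad/s
omega_joint = omega_motor / 53 = 1.4206 rad/s
v = omega_joint * r = 1.4206 * 6.3
= 8.95 m/s


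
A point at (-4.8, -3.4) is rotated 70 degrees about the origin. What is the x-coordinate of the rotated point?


x' = x*cos(theta) - y*sin(theta)
cos(70 deg) = 0.342, sin(70 deg) = 0.9397
x' = -4.8 * 0.342 - -3.4 * 0.9397
= -1.6417 - -3.195
= 1.5533


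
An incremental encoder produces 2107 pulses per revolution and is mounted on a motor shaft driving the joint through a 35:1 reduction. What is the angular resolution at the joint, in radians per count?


counts per rev = 2107
effective counts at joint = 2107 * 35 = 73745
resolution = 2*pi / 73745
= 8.5202e-05 rad/count


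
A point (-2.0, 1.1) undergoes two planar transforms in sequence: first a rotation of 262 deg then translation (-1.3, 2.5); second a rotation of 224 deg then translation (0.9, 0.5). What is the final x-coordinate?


After transform 1:
x1 = cos(262)*-2.0 - sin(262)*1.1 + -1.3 = 0.0676
y1 = sin(262)*-2.0 + cos(262)*1.1 + 2.5 = 4.3274
After transform 2:
x2 = cos(224)*0.0676 - sin(224)*4.3274 + 0.9
= 3.8574


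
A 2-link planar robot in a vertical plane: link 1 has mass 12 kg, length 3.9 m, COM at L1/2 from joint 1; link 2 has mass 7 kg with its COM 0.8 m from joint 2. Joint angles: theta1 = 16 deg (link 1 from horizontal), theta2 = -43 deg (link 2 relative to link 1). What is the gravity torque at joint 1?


Horizontal distance from joint 1 to link-1 COM:
  x_c1 = (L1/2)*cos(t1) = 1.95 * 0.9613 = 1.8745 m
Horizontal distance from joint 1 to link-2 COM:
  x_c2 = L1*cos(t1) + Lc2*cos(t1+t2)
       = 3.9*0.9613 + 0.8*0.891 = 4.4617 m
tau1 = m1*g*x_c1 + m2*g*x_c2
     = 12*9.81*1.8745 + 7*9.81*4.4617
     = 220.6615 + 306.3867
     = 527.0482 Nm


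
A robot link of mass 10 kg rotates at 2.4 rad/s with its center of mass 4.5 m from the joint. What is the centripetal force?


F = m * omega^2 * r
= 10 * 2.4^2 * 4.5
= 10 * 5.76 * 4.5
= 259.2 N


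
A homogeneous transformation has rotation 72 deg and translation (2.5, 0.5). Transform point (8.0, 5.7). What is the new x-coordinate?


x' = cos(theta)*px - sin(theta)*py + tx
= 0.309*8.0 - 0.9511*5.7 + 2.5
= -0.4489


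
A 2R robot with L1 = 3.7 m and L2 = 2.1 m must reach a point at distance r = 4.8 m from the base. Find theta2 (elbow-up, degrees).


cos(theta2) = (r^2 - L1^2 - L2^2) / (2*L1*L2)
cos(theta2) = (23.04 - 13.69 - 4.41) / 15.54
cos(theta2) = 0.317889
theta2 = 71.4647 degrees


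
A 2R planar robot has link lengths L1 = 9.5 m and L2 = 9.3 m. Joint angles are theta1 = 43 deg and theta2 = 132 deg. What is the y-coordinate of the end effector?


Convert angles to radians: theta1 = 0.7505, theta2 = 2.3038
y = L1*sin(theta1) + L2*sin(theta1+theta2)
y = 6.479 + 0.8105
y = 7.2895


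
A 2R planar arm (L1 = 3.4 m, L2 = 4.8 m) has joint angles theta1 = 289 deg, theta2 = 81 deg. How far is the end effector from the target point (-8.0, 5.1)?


End effector via forward kinematics:
x = L1*cos(t1) + L2*cos(t1+t2) = 5.834
y = L1*sin(t1) + L2*sin(t1+t2) = -2.3813
Distance to target:
d = sqrt((-8.0 - 5.834)^2 + (5.1 - -2.3813)^2)
= sqrt(191.3798 + 55.9691)
= 15.7273 m


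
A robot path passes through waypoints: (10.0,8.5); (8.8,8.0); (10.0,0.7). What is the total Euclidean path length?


Segment lengths:
  seg1 = sqrt((-1.2)^2 + (-0.5)^2) = 1.3
  seg2 = sqrt((1.2)^2 + (-7.3)^2) = 7.398
Total = 8.698


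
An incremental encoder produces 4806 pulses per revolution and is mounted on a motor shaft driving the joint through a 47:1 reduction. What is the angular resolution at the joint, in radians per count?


counts per rev = 4806
effective counts at joint = 4806 * 47 = 225882
resolution = 2*pi / 225882
= 2.7816e-05 rad/count


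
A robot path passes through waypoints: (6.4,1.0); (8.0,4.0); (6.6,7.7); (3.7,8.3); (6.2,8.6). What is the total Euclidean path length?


Segment lengths:
  seg1 = sqrt((1.6)^2 + (3.0)^2) = 3.4
  seg2 = sqrt((-1.4)^2 + (3.7)^2) = 3.956
  seg3 = sqrt((-2.9)^2 + (0.6)^2) = 2.9614
  seg4 = sqrt((2.5)^2 + (0.3)^2) = 2.5179
Total = 12.8354


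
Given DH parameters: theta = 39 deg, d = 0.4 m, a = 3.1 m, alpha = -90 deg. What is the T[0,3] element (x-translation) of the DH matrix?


T[0,3] = a * cos(theta)
= 3.1 * cos(39 deg)
= 3.1 * 0.7771
= 2.4092


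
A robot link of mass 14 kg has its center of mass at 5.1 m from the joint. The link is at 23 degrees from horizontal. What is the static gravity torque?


tau = m*g*L*cos(angle)
= 14 * 9.81 * 5.1 * cos(23 deg)
= 14 * 9.81 * 5.1 * 0.9205
= 644.7529 Nm


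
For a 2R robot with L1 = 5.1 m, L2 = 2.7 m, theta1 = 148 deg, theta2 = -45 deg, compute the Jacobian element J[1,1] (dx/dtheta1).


J[1,1] = -L1*sin(t1) - L2*sin(t1+t2)
= -5.1*sin(148) - 2.7*sin(103)
= -5.3334


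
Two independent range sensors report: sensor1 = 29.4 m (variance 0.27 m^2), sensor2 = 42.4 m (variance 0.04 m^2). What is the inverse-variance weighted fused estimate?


w1 = (1/var1) / (1/var1 + 1/var2)
   = 3.7037 / (3.7037 + 25.0) = 0.129
w2 = 1 - w1 = 0.871
fused = w1*s1 + w2*s2 = 3.7935 + 36.929
= 40.7226 m


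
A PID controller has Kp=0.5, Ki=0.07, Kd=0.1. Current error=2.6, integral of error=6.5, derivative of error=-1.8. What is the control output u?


u = Kp*e + Ki*int(e) + Kd*de/dt
= 0.5*2.6 + 0.07*6.5 + 0.1*(-1.8)
= 1.3 + 0.455 + -0.18
= 1.575


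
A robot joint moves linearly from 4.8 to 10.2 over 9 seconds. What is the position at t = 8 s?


s = t/T = 8/9 = 0.8889
p(t) = p0 + (pf-p0)*s
= 4.8 + (10.2 - 4.8) * 0.8889
= 9.6


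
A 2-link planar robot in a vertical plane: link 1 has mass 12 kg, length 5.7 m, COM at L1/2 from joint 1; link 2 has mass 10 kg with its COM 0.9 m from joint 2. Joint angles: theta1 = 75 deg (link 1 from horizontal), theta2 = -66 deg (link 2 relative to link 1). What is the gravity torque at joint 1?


Horizontal distance from joint 1 to link-1 COM:
  x_c1 = (L1/2)*cos(t1) = 2.85 * 0.2588 = 0.7376 m
Horizontal distance from joint 1 to link-2 COM:
  x_c2 = L1*cos(t1) + Lc2*cos(t1+t2)
       = 5.7*0.2588 + 0.9*0.9877 = 2.3642 m
tau1 = m1*g*x_c1 + m2*g*x_c2
     = 12*9.81*0.7376 + 10*9.81*2.3642
     = 86.8343 + 231.9268
     = 318.7612 Nm


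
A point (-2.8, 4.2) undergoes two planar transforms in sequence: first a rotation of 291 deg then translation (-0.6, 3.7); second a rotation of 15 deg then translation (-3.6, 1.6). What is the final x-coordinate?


After transform 1:
x1 = cos(291)*-2.8 - sin(291)*4.2 + -0.6 = 2.3176
y1 = sin(291)*-2.8 + cos(291)*4.2 + 3.7 = 7.8192
After transform 2:
x2 = cos(15)*2.3176 - sin(15)*7.8192 + -3.6
= -3.3851


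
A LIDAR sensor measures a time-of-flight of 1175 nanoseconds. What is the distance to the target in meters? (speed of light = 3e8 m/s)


tof = 1175 ns = 1.175e-06 s
dist = c * tof / 2
= 3e8 * 1.175e-06 / 2
= 176.25 m


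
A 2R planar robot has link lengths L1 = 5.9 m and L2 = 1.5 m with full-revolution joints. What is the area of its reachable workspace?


r_max = L1 + L2 = 7.4 m
r_min = |L1 - L2| = 4.4 m
Area = pi*(r_max^2 - r_min^2)
= pi*(54.76 - 19.36)
= pi * 35.4
= 111.2124 m^2


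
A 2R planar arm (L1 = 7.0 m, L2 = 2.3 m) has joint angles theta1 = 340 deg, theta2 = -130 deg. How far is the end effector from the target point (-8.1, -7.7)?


End effector via forward kinematics:
x = L1*cos(t1) + L2*cos(t1+t2) = 4.586
y = L1*sin(t1) + L2*sin(t1+t2) = -3.5441
Distance to target:
d = sqrt((-8.1 - 4.586)^2 + (-7.7 - -3.5441)^2)
= sqrt(160.9343 + 17.2712)
= 13.3494 m


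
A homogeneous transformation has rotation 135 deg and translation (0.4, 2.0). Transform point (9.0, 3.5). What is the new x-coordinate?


x' = cos(theta)*px - sin(theta)*py + tx
= -0.7071*9.0 - 0.7071*3.5 + 0.4
= -8.4388


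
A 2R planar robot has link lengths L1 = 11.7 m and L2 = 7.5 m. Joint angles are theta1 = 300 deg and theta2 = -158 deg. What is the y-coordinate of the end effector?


Convert angles to radians: theta1 = 5.236, theta2 = -2.7576
y = L1*sin(theta1) + L2*sin(theta1+theta2)
y = -10.1325 + 4.6175
y = -5.515


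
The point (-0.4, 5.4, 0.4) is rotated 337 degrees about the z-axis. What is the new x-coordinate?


Rotation about z-axis: x' = x*cos(theta) - y*sin(theta)
= -0.4 * 0.9205 - 5.4 * -0.3907
= 1.7417


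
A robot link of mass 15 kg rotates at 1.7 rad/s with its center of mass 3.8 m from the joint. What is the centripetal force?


F = m * omega^2 * r
= 15 * 1.7^2 * 3.8
= 15 * 2.89 * 3.8
= 164.73 N


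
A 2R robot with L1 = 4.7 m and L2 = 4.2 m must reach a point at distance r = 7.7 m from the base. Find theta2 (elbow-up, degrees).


cos(theta2) = (r^2 - L1^2 - L2^2) / (2*L1*L2)
cos(theta2) = (59.29 - 22.09 - 17.64) / 39.48
cos(theta2) = 0.495441
theta2 = 60.3012 degrees


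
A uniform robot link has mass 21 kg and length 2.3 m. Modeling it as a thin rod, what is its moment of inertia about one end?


I = (1/3) * m * L^2
= (1/3) * 21 * 2.3^2
= 0.333333 * 21 * 5.29
= 37.03 kg*m^2


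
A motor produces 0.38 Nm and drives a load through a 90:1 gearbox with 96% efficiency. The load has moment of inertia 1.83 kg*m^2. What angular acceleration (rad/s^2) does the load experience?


tau_out = tau_motor * N * eta
= 0.38 * 90 * 0.96 = 32.832 Nm
alpha = tau_out / I = 32.832 / 1.83
= 17.941 rad/s^2


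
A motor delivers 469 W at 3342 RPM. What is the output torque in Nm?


omega = 3342 * 2*pi/60 = 349.9734 rad/s
tau = P / omega = 469 / 349.9734
= 1.3401 Nm


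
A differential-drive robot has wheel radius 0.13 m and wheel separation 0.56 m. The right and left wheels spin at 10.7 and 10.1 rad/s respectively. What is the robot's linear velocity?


vR = r*wR = 0.13*10.7 = 1.391 m/s
vL = r*wL = 0.13*10.1 = 1.313 m/s
v = (vR+vL)/2 = 1.352 m/s
omega = (vR-vL)/L = 0.1393 rad/s
linear velocity = 1.352 m/s


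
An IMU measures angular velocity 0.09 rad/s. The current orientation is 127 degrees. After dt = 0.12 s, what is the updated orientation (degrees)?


delta_theta = w * dt = 0.09 * 0.12 = 0.0108 rad
= 0.6188 deg
theta_new = 127 + 0.6188 = 127.6188 deg


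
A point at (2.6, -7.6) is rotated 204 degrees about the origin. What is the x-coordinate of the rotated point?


x' = x*cos(theta) - y*sin(theta)
cos(204 deg) = -0.9135, sin(204 deg) = -0.4067
x' = 2.6 * -0.9135 - -7.6 * -0.4067
= -2.3752 - 3.0912
= -5.4664


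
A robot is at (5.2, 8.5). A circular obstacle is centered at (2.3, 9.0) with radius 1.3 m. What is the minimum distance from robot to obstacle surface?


center_dist = sqrt((5.2-2.3)^2 + (8.5-9.0)^2)
= sqrt(8.41 + 0.25)
= 2.9428
min_dist = center_dist - radius = 2.9428 - 1.3 = 1.6428 m


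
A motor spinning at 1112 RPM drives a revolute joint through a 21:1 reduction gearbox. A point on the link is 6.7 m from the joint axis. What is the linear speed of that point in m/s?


omega_motor = 1112 * 2*pi/60 = 116.4484 rad/s
omega_joint = omega_motor / 21 = 5.5452 rad/s
v = omega_joint * r = 5.5452 * 6.7
= 37.1526 m/s


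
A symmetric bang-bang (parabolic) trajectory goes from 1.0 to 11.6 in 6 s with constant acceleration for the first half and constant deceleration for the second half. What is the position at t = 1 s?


Symmetric rest-to-rest: each phase covers (pf-p0)/2 in time T/2. 0.5*a*(T/2)^2 = (pf-p0)/2 => a = 4*(pf-p0)/T^2
a = 4*(11.6-1.0)/6^2 = 1.1778
t = 1 is in the acceleration phase (t <= T/2).
p = p0 + 0.5*a*t^2 = 1.0 + 0.5*1.1778*1^2
= 1.5889


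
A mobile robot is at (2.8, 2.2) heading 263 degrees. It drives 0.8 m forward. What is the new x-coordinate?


x_new = x0 + d*cos(theta)
= 2.8 + 0.8*cos(263)
= 2.8 + -0.0975
= 2.7025


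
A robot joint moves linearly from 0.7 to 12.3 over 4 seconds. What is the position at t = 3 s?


s = t/T = 3/4 = 0.75
p(t) = p0 + (pf-p0)*s
= 0.7 + (12.3 - 0.7) * 0.75
= 9.4


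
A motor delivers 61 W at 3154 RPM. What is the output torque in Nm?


omega = 3154 * 2*pi/60 = 330.2861 rad/s
tau = P / omega = 61 / 330.2861
= 0.1847 Nm


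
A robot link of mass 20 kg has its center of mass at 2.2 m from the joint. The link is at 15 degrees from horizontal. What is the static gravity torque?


tau = m*g*L*cos(angle)
= 20 * 9.81 * 2.2 * cos(15 deg)
= 20 * 9.81 * 2.2 * 0.9659
= 416.9322 Nm


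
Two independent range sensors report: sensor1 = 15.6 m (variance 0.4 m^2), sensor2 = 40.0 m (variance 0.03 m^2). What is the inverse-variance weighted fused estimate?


w1 = (1/var1) / (1/var1 + 1/var2)
   = 2.5 / (2.5 + 33.3333) = 0.0698
w2 = 1 - w1 = 0.9302
fused = w1*s1 + w2*s2 = 1.0884 + 37.2093
= 38.2977 m


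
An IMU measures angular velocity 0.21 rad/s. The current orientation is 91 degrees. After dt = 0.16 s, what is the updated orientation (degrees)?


delta_theta = w * dt = 0.21 * 0.16 = 0.0336 rad
= 1.9251 deg
theta_new = 91 + 1.9251 = 92.9251 deg


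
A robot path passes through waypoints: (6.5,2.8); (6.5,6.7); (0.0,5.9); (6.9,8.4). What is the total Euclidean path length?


Segment lengths:
  seg1 = sqrt((0.0)^2 + (3.9)^2) = 3.9
  seg2 = sqrt((-6.5)^2 + (-0.8)^2) = 6.549
  seg3 = sqrt((6.9)^2 + (2.5)^2) = 7.3389
Total = 17.788


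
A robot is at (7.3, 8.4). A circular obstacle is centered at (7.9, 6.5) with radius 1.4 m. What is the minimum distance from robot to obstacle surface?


center_dist = sqrt((7.3-7.9)^2 + (8.4-6.5)^2)
= sqrt(0.36 + 3.61)
= 1.9925
min_dist = center_dist - radius = 1.9925 - 1.4 = 0.5925 m


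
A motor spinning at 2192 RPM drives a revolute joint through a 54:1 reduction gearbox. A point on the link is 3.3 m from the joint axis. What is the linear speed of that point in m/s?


omega_motor = 2192 * 2*pi/60 = 229.5457 rad/s
omega_joint = omega_motor / 54 = 4.2508 rad/s
v = omega_joint * r = 4.2508 * 3.3
= 14.0278 m/s


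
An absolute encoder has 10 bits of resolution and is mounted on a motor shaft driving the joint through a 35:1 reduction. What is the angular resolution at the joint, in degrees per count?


counts = 2^10 = 1024
effective counts at joint = 1024 * 35 = 35840
resolution = 360 / 35840
= 0.01 deg/count


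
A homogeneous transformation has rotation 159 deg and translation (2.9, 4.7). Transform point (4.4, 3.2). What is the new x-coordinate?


x' = cos(theta)*px - sin(theta)*py + tx
= -0.9336*4.4 - 0.3584*3.2 + 2.9
= -2.3545


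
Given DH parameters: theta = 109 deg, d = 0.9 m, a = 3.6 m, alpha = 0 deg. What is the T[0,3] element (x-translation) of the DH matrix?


T[0,3] = a * cos(theta)
= 3.6 * cos(109 deg)
= 3.6 * -0.3256
= -1.172


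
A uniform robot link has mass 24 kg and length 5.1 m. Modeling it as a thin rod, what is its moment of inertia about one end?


I = (1/3) * m * L^2
= (1/3) * 24 * 5.1^2
= 0.333333 * 24 * 26.01
= 208.08 kg*m^2


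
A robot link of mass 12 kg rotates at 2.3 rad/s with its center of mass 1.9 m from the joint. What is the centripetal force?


F = m * omega^2 * r
= 12 * 2.3^2 * 1.9
= 12 * 5.29 * 1.9
= 120.612 N


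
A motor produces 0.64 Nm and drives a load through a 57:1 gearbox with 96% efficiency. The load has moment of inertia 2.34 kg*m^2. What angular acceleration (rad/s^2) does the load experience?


tau_out = tau_motor * N * eta
= 0.64 * 57 * 0.96 = 35.0208 Nm
alpha = tau_out / I = 35.0208 / 2.34
= 14.9662 rad/s^2


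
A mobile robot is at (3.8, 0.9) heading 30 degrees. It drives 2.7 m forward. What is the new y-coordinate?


y_new = y0 + d*sin(theta)
= 0.9 + 2.7*sin(30)
= 0.9 + 1.35
= 2.25


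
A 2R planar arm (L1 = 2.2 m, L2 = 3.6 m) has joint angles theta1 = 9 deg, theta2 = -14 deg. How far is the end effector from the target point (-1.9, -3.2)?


End effector via forward kinematics:
x = L1*cos(t1) + L2*cos(t1+t2) = 5.7592
y = L1*sin(t1) + L2*sin(t1+t2) = 0.0304
Distance to target:
d = sqrt((-1.9 - 5.7592)^2 + (-3.2 - 0.0304)^2)
= sqrt(58.6636 + 10.4355)
= 8.3126 m


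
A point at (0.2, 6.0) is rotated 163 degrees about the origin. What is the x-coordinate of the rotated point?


x' = x*cos(theta) - y*sin(theta)
cos(163 deg) = -0.9563, sin(163 deg) = 0.2924
x' = 0.2 * -0.9563 - 6.0 * 0.2924
= -0.1913 - 1.7542
= -1.9455


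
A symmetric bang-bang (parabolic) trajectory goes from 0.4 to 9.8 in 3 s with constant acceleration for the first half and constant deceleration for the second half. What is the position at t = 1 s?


Symmetric rest-to-rest: each phase covers (pf-p0)/2 in time T/2. 0.5*a*(T/2)^2 = (pf-p0)/2 => a = 4*(pf-p0)/T^2
a = 4*(9.8-0.4)/3^2 = 4.1778
t = 1 is in the acceleration phase (t <= T/2).
p = p0 + 0.5*a*t^2 = 0.4 + 0.5*4.1778*1^2
= 2.4889


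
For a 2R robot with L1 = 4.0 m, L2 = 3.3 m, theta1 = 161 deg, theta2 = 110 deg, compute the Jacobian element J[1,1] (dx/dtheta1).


J[1,1] = -L1*sin(t1) - L2*sin(t1+t2)
= -4.0*sin(161) - 3.3*sin(271)
= 1.9972


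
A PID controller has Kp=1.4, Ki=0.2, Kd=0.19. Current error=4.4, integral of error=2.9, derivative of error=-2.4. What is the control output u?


u = Kp*e + Ki*int(e) + Kd*de/dt
= 1.4*4.4 + 0.2*2.9 + 0.19*(-2.4)
= 6.16 + 0.58 + -0.456
= 6.284


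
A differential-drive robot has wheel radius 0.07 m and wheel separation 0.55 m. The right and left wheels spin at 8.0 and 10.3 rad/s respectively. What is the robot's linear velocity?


vR = r*wR = 0.07*8.0 = 0.56 m/s
vL = r*wL = 0.07*10.3 = 0.721 m/s
v = (vR+vL)/2 = 0.6405 m/s
omega = (vR-vL)/L = -0.2927 rad/s
linear velocity = 0.6405 m/s


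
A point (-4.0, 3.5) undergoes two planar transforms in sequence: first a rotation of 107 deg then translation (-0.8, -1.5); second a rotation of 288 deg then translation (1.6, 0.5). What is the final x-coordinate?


After transform 1:
x1 = cos(107)*-4.0 - sin(107)*3.5 + -0.8 = -2.9776
y1 = sin(107)*-4.0 + cos(107)*3.5 + -1.5 = -6.3485
After transform 2:
x2 = cos(288)*-2.9776 - sin(288)*-6.3485 + 1.6
= -5.3579


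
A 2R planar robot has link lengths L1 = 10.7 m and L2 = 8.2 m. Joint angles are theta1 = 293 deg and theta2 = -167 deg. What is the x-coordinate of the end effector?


Convert angles to radians: theta1 = 5.1138, theta2 = -2.9147
x = L1*cos(theta1) + L2*cos(theta1+theta2)
x = 4.1808 + -4.8198
x = -0.639


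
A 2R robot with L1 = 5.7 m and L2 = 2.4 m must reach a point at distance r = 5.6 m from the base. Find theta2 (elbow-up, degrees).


cos(theta2) = (r^2 - L1^2 - L2^2) / (2*L1*L2)
cos(theta2) = (31.36 - 32.49 - 5.76) / 27.36
cos(theta2) = -0.251827
theta2 = 104.5857 degrees


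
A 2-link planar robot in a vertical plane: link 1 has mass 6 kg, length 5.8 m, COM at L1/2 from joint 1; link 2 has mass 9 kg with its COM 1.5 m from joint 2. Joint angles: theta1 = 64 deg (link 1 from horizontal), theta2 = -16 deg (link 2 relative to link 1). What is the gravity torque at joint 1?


Horizontal distance from joint 1 to link-1 COM:
  x_c1 = (L1/2)*cos(t1) = 2.9 * 0.4384 = 1.2713 m
Horizontal distance from joint 1 to link-2 COM:
  x_c2 = L1*cos(t1) + Lc2*cos(t1+t2)
       = 5.8*0.4384 + 1.5*0.6691 = 3.5462 m
tau1 = m1*g*x_c1 + m2*g*x_c2
     = 6*9.81*1.2713 + 9*9.81*3.5462
     = 74.8273 + 313.0983
     = 387.9256 Nm


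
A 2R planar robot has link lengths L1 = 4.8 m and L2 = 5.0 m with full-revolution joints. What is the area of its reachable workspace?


r_max = L1 + L2 = 9.8 m
r_min = |L1 - L2| = 0.2 m
Area = pi*(r_max^2 - r_min^2)
= pi*(96.04 - 0.04)
= pi * 96.0
= 301.5929 m^2


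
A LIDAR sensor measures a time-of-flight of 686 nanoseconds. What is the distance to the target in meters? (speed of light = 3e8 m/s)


tof = 686 ns = 6.86e-07 s
dist = c * tof / 2
= 3e8 * 6.86e-07 / 2
= 102.9 m


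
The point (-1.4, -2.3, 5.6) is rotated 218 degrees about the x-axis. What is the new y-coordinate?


Rotation about x-axis: y' = y*cos(theta) - z*sin(theta)
= -2.3 * -0.788 - 5.6 * -0.6157
= 5.2601


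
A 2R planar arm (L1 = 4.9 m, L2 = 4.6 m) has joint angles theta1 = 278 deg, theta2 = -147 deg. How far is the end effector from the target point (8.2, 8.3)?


End effector via forward kinematics:
x = L1*cos(t1) + L2*cos(t1+t2) = -2.3359
y = L1*sin(t1) + L2*sin(t1+t2) = -1.3806
Distance to target:
d = sqrt((8.2 - -2.3359)^2 + (8.3 - -1.3806)^2)
= sqrt(111.0057 + 93.715)
= 14.3081 m


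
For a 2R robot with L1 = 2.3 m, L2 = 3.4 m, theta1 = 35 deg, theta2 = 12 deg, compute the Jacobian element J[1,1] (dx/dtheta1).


J[1,1] = -L1*sin(t1) - L2*sin(t1+t2)
= -2.3*sin(35) - 3.4*sin(47)
= -3.8058


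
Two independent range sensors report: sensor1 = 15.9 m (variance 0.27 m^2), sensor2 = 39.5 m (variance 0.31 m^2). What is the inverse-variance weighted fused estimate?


w1 = (1/var1) / (1/var1 + 1/var2)
   = 3.7037 / (3.7037 + 3.2258) = 0.5345
w2 = 1 - w1 = 0.4655
fused = w1*s1 + w2*s2 = 8.4983 + 18.3879
= 26.8862 m


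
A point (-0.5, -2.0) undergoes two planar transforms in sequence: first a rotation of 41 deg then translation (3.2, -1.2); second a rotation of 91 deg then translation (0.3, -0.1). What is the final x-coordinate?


After transform 1:
x1 = cos(41)*-0.5 - sin(41)*-2.0 + 3.2 = 4.1348
y1 = sin(41)*-0.5 + cos(41)*-2.0 + -1.2 = -3.0374
After transform 2:
x2 = cos(91)*4.1348 - sin(91)*-3.0374 + 0.3
= 3.2648


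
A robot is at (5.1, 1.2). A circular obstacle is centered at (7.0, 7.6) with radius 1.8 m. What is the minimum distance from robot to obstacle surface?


center_dist = sqrt((5.1-7.0)^2 + (1.2-7.6)^2)
= sqrt(3.61 + 40.96)
= 6.6761
min_dist = center_dist - radius = 6.6761 - 1.8 = 4.8761 m


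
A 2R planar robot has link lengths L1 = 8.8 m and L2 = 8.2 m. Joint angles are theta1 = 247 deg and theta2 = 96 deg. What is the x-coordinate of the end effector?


Convert angles to radians: theta1 = 4.311, theta2 = 1.6755
x = L1*cos(theta1) + L2*cos(theta1+theta2)
x = -3.4384 + 7.8417
x = 4.4033


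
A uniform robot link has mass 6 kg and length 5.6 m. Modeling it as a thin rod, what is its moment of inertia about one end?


I = (1/3) * m * L^2
= (1/3) * 6 * 5.6^2
= 0.333333 * 6 * 31.36
= 62.72 kg*m^2
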